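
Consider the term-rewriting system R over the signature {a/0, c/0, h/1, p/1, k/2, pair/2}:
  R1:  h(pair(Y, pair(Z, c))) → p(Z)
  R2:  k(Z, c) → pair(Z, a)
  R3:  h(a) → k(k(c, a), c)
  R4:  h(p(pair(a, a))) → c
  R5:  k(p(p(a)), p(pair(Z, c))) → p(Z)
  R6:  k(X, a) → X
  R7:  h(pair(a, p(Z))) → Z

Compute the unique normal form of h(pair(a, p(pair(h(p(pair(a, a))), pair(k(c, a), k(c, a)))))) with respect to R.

pair(c, pair(c, c))

1. h(pair(a, p(pair(h(p(pair(a, a))), pair(k(c, a), k(c, a))))))  →  pair(h(p(pair(a, a))), pair(k(c, a), k(c, a)))   [R7 at ε]
2. pair(h(p(pair(a, a))), pair(k(c, a), k(c, a)))  →  pair(c, pair(k(c, a), k(c, a)))   [R4 at 1]
3. pair(c, pair(k(c, a), k(c, a)))  →  pair(c, pair(c, k(c, a)))   [R6 at 2.1]
4. pair(c, pair(c, k(c, a)))  →  pair(c, pair(c, c))   [R6 at 2.2]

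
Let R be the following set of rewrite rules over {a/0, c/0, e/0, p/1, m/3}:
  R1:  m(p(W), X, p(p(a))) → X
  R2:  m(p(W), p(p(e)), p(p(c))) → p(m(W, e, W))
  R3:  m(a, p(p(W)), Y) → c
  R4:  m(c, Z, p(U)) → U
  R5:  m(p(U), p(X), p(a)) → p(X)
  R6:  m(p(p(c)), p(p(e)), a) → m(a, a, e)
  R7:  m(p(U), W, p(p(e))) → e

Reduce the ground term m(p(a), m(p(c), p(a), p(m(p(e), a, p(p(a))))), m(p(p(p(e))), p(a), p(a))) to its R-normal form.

1. m(p(a), m(p(c), p(a), p(m(p(e), a, p(p(a))))), m(p(p(p(e))), p(a), p(a)))  →  m(p(a), m(p(c), p(a), p(a)), m(p(p(p(e))), p(a), p(a)))   [R1 at 2.3.1]
2. m(p(a), m(p(c), p(a), p(a)), m(p(p(p(e))), p(a), p(a)))  →  m(p(a), p(a), m(p(p(p(e))), p(a), p(a)))   [R5 at 2]
3. m(p(a), p(a), m(p(p(p(e))), p(a), p(a)))  →  m(p(a), p(a), p(a))   [R5 at 3]
4. m(p(a), p(a), p(a))  →  p(a)   [R5 at ε]

p(a)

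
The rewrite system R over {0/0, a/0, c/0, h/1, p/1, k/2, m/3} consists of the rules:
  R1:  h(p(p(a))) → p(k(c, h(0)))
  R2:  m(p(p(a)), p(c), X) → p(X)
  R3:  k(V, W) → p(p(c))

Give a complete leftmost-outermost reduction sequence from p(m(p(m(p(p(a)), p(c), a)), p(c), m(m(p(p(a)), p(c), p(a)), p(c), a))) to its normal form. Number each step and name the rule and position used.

p(p(p(a)))

1. p(m(p(m(p(p(a)), p(c), a)), p(c), m(m(p(p(a)), p(c), p(a)), p(c), a)))  →  p(m(p(p(a)), p(c), m(m(p(p(a)), p(c), p(a)), p(c), a)))   [R2 at 1.1.1]
2. p(m(p(p(a)), p(c), m(m(p(p(a)), p(c), p(a)), p(c), a)))  →  p(p(m(m(p(p(a)), p(c), p(a)), p(c), a)))   [R2 at 1]
3. p(p(m(m(p(p(a)), p(c), p(a)), p(c), a)))  →  p(p(m(p(p(a)), p(c), a)))   [R2 at 1.1.1]
4. p(p(m(p(p(a)), p(c), a)))  →  p(p(p(a)))   [R2 at 1.1]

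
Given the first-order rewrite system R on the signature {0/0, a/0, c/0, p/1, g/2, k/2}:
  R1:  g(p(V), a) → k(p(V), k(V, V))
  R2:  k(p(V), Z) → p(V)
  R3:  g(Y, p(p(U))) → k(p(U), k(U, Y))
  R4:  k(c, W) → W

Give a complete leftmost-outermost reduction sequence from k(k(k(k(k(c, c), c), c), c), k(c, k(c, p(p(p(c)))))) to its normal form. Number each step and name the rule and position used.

p(p(p(c)))

1. k(k(k(k(k(c, c), c), c), c), k(c, k(c, p(p(p(c))))))  →  k(k(k(k(c, c), c), c), k(c, k(c, p(p(p(c))))))   [R4 at 1.1.1.1]
2. k(k(k(k(c, c), c), c), k(c, k(c, p(p(p(c))))))  →  k(k(k(c, c), c), k(c, k(c, p(p(p(c))))))   [R4 at 1.1.1]
3. k(k(k(c, c), c), k(c, k(c, p(p(p(c))))))  →  k(k(c, c), k(c, k(c, p(p(p(c))))))   [R4 at 1.1]
4. k(k(c, c), k(c, k(c, p(p(p(c))))))  →  k(c, k(c, k(c, p(p(p(c))))))   [R4 at 1]
5. k(c, k(c, k(c, p(p(p(c))))))  →  k(c, k(c, p(p(p(c)))))   [R4 at ε]
6. k(c, k(c, p(p(p(c)))))  →  k(c, p(p(p(c))))   [R4 at ε]
7. k(c, p(p(p(c))))  →  p(p(p(c)))   [R4 at ε]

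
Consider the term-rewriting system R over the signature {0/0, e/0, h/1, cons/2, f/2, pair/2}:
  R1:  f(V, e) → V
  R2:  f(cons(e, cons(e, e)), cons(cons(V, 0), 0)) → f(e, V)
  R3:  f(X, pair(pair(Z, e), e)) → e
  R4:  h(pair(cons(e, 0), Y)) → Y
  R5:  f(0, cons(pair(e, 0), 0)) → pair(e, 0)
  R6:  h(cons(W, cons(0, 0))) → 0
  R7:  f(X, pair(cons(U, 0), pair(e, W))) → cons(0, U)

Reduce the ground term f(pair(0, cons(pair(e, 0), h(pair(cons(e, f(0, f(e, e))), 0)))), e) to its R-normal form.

pair(0, cons(pair(e, 0), 0))

1. f(pair(0, cons(pair(e, 0), h(pair(cons(e, f(0, f(e, e))), 0)))), e)  →  pair(0, cons(pair(e, 0), h(pair(cons(e, f(0, f(e, e))), 0))))   [R1 at ε]
2. pair(0, cons(pair(e, 0), h(pair(cons(e, f(0, f(e, e))), 0))))  →  pair(0, cons(pair(e, 0), h(pair(cons(e, f(0, e)), 0))))   [R1 at 2.2.1.1.2.2]
3. pair(0, cons(pair(e, 0), h(pair(cons(e, f(0, e)), 0))))  →  pair(0, cons(pair(e, 0), h(pair(cons(e, 0), 0))))   [R1 at 2.2.1.1.2]
4. pair(0, cons(pair(e, 0), h(pair(cons(e, 0), 0))))  →  pair(0, cons(pair(e, 0), 0))   [R4 at 2.2]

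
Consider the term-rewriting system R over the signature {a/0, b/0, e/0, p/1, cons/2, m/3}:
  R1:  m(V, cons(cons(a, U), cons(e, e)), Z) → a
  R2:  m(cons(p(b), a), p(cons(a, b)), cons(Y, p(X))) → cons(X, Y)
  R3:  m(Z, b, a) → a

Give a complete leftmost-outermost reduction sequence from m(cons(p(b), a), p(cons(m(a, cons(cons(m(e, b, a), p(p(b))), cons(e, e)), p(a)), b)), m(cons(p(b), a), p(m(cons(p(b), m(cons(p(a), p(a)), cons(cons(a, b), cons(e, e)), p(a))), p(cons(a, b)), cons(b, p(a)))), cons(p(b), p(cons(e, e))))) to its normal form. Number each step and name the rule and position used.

1. m(cons(p(b), a), p(cons(m(a, cons(cons(m(e, b, a), p(p(b))), cons(e, e)), p(a)), b)), m(cons(p(b), a), p(m(cons(p(b), m(cons(p(a), p(a)), cons(cons(a, b), cons(e, e)), p(a))), p(cons(a, b)), cons(b, p(a)))), cons(p(b), p(cons(e, e)))))  →  m(cons(p(b), a), p(cons(m(a, cons(cons(a, p(p(b))), cons(e, e)), p(a)), b)), m(cons(p(b), a), p(m(cons(p(b), m(cons(p(a), p(a)), cons(cons(a, b), cons(e, e)), p(a))), p(cons(a, b)), cons(b, p(a)))), cons(p(b), p(cons(e, e)))))   [R3 at 2.1.1.2.1.1]
2. m(cons(p(b), a), p(cons(m(a, cons(cons(a, p(p(b))), cons(e, e)), p(a)), b)), m(cons(p(b), a), p(m(cons(p(b), m(cons(p(a), p(a)), cons(cons(a, b), cons(e, e)), p(a))), p(cons(a, b)), cons(b, p(a)))), cons(p(b), p(cons(e, e)))))  →  m(cons(p(b), a), p(cons(a, b)), m(cons(p(b), a), p(m(cons(p(b), m(cons(p(a), p(a)), cons(cons(a, b), cons(e, e)), p(a))), p(cons(a, b)), cons(b, p(a)))), cons(p(b), p(cons(e, e)))))   [R1 at 2.1.1]
3. m(cons(p(b), a), p(cons(a, b)), m(cons(p(b), a), p(m(cons(p(b), m(cons(p(a), p(a)), cons(cons(a, b), cons(e, e)), p(a))), p(cons(a, b)), cons(b, p(a)))), cons(p(b), p(cons(e, e)))))  →  m(cons(p(b), a), p(cons(a, b)), m(cons(p(b), a), p(m(cons(p(b), a), p(cons(a, b)), cons(b, p(a)))), cons(p(b), p(cons(e, e)))))   [R1 at 3.2.1.1.2]
4. m(cons(p(b), a), p(cons(a, b)), m(cons(p(b), a), p(m(cons(p(b), a), p(cons(a, b)), cons(b, p(a)))), cons(p(b), p(cons(e, e)))))  →  m(cons(p(b), a), p(cons(a, b)), m(cons(p(b), a), p(cons(a, b)), cons(p(b), p(cons(e, e)))))   [R2 at 3.2.1]
5. m(cons(p(b), a), p(cons(a, b)), m(cons(p(b), a), p(cons(a, b)), cons(p(b), p(cons(e, e)))))  →  m(cons(p(b), a), p(cons(a, b)), cons(cons(e, e), p(b)))   [R2 at 3]
6. m(cons(p(b), a), p(cons(a, b)), cons(cons(e, e), p(b)))  →  cons(b, cons(e, e))   [R2 at ε]

cons(b, cons(e, e))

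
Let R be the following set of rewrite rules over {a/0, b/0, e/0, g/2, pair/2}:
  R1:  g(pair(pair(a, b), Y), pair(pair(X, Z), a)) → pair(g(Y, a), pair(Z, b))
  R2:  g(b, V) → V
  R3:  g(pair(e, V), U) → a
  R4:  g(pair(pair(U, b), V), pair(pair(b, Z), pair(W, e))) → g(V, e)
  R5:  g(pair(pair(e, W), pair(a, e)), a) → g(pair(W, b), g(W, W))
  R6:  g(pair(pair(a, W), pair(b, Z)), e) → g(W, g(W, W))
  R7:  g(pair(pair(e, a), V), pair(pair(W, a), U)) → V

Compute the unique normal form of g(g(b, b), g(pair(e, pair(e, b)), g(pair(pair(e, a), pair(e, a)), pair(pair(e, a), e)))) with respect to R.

1. g(g(b, b), g(pair(e, pair(e, b)), g(pair(pair(e, a), pair(e, a)), pair(pair(e, a), e))))  →  g(b, g(pair(e, pair(e, b)), g(pair(pair(e, a), pair(e, a)), pair(pair(e, a), e))))   [R2 at 1]
2. g(b, g(pair(e, pair(e, b)), g(pair(pair(e, a), pair(e, a)), pair(pair(e, a), e))))  →  g(pair(e, pair(e, b)), g(pair(pair(e, a), pair(e, a)), pair(pair(e, a), e)))   [R2 at ε]
3. g(pair(e, pair(e, b)), g(pair(pair(e, a), pair(e, a)), pair(pair(e, a), e)))  →  a   [R3 at ε]

a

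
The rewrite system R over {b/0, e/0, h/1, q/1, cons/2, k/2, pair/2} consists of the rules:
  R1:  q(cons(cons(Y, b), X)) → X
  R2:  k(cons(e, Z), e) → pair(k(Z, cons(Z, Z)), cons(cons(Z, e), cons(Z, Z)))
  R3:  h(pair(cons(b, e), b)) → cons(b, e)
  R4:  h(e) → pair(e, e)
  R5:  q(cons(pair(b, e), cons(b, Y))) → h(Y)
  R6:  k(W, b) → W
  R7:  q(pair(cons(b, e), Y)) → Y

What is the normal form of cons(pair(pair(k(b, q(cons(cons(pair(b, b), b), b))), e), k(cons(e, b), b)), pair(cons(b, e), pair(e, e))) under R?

cons(pair(pair(b, e), cons(e, b)), pair(cons(b, e), pair(e, e)))

1. cons(pair(pair(k(b, q(cons(cons(pair(b, b), b), b))), e), k(cons(e, b), b)), pair(cons(b, e), pair(e, e)))  →  cons(pair(pair(k(b, b), e), k(cons(e, b), b)), pair(cons(b, e), pair(e, e)))   [R1 at 1.1.1.2]
2. cons(pair(pair(k(b, b), e), k(cons(e, b), b)), pair(cons(b, e), pair(e, e)))  →  cons(pair(pair(b, e), k(cons(e, b), b)), pair(cons(b, e), pair(e, e)))   [R6 at 1.1.1]
3. cons(pair(pair(b, e), k(cons(e, b), b)), pair(cons(b, e), pair(e, e)))  →  cons(pair(pair(b, e), cons(e, b)), pair(cons(b, e), pair(e, e)))   [R6 at 1.2]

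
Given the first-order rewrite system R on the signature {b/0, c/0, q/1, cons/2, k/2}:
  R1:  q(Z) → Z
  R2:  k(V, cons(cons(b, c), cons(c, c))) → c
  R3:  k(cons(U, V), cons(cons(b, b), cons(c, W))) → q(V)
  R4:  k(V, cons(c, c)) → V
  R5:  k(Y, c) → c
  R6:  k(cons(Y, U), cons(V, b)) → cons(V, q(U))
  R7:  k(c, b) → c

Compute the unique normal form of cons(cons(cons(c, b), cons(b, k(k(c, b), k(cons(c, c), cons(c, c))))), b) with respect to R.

cons(cons(cons(c, b), cons(b, c)), b)

1. cons(cons(cons(c, b), cons(b, k(k(c, b), k(cons(c, c), cons(c, c))))), b)  →  cons(cons(cons(c, b), cons(b, k(c, k(cons(c, c), cons(c, c))))), b)   [R7 at 1.2.2.1]
2. cons(cons(cons(c, b), cons(b, k(c, k(cons(c, c), cons(c, c))))), b)  →  cons(cons(cons(c, b), cons(b, k(c, cons(c, c)))), b)   [R4 at 1.2.2.2]
3. cons(cons(cons(c, b), cons(b, k(c, cons(c, c)))), b)  →  cons(cons(cons(c, b), cons(b, c)), b)   [R4 at 1.2.2]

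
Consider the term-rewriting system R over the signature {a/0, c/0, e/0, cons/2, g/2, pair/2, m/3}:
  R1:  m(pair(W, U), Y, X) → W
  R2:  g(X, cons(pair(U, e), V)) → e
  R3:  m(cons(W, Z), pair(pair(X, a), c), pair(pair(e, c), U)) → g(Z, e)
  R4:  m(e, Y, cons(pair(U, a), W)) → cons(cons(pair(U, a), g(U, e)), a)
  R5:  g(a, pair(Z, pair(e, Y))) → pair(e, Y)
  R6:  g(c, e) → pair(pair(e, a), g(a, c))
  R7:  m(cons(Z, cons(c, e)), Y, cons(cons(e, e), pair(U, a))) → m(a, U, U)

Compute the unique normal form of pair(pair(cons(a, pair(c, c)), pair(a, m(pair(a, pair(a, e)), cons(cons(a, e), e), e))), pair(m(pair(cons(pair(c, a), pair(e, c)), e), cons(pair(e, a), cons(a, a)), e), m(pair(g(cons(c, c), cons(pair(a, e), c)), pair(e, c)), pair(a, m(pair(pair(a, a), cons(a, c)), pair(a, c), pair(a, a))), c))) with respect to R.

1. pair(pair(cons(a, pair(c, c)), pair(a, m(pair(a, pair(a, e)), cons(cons(a, e), e), e))), pair(m(pair(cons(pair(c, a), pair(e, c)), e), cons(pair(e, a), cons(a, a)), e), m(pair(g(cons(c, c), cons(pair(a, e), c)), pair(e, c)), pair(a, m(pair(pair(a, a), cons(a, c)), pair(a, c), pair(a, a))), c)))  →  pair(pair(cons(a, pair(c, c)), pair(a, a)), pair(m(pair(cons(pair(c, a), pair(e, c)), e), cons(pair(e, a), cons(a, a)), e), m(pair(g(cons(c, c), cons(pair(a, e), c)), pair(e, c)), pair(a, m(pair(pair(a, a), cons(a, c)), pair(a, c), pair(a, a))), c)))   [R1 at 1.2.2]
2. pair(pair(cons(a, pair(c, c)), pair(a, a)), pair(m(pair(cons(pair(c, a), pair(e, c)), e), cons(pair(e, a), cons(a, a)), e), m(pair(g(cons(c, c), cons(pair(a, e), c)), pair(e, c)), pair(a, m(pair(pair(a, a), cons(a, c)), pair(a, c), pair(a, a))), c)))  →  pair(pair(cons(a, pair(c, c)), pair(a, a)), pair(cons(pair(c, a), pair(e, c)), m(pair(g(cons(c, c), cons(pair(a, e), c)), pair(e, c)), pair(a, m(pair(pair(a, a), cons(a, c)), pair(a, c), pair(a, a))), c)))   [R1 at 2.1]
3. pair(pair(cons(a, pair(c, c)), pair(a, a)), pair(cons(pair(c, a), pair(e, c)), m(pair(g(cons(c, c), cons(pair(a, e), c)), pair(e, c)), pair(a, m(pair(pair(a, a), cons(a, c)), pair(a, c), pair(a, a))), c)))  →  pair(pair(cons(a, pair(c, c)), pair(a, a)), pair(cons(pair(c, a), pair(e, c)), g(cons(c, c), cons(pair(a, e), c))))   [R1 at 2.2]
4. pair(pair(cons(a, pair(c, c)), pair(a, a)), pair(cons(pair(c, a), pair(e, c)), g(cons(c, c), cons(pair(a, e), c))))  →  pair(pair(cons(a, pair(c, c)), pair(a, a)), pair(cons(pair(c, a), pair(e, c)), e))   [R2 at 2.2]

pair(pair(cons(a, pair(c, c)), pair(a, a)), pair(cons(pair(c, a), pair(e, c)), e))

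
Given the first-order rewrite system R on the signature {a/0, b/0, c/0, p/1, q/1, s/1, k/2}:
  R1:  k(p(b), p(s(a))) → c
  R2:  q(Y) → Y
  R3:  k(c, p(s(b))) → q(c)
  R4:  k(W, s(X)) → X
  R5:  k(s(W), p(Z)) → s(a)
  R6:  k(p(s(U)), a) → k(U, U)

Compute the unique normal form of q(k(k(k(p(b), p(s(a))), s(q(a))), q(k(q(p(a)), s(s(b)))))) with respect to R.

b

1. q(k(k(k(p(b), p(s(a))), s(q(a))), q(k(q(p(a)), s(s(b))))))  →  k(k(k(p(b), p(s(a))), s(q(a))), q(k(q(p(a)), s(s(b)))))   [R2 at ε]
2. k(k(k(p(b), p(s(a))), s(q(a))), q(k(q(p(a)), s(s(b)))))  →  k(q(a), q(k(q(p(a)), s(s(b)))))   [R4 at 1]
3. k(q(a), q(k(q(p(a)), s(s(b)))))  →  k(a, q(k(q(p(a)), s(s(b)))))   [R2 at 1]
4. k(a, q(k(q(p(a)), s(s(b)))))  →  k(a, k(q(p(a)), s(s(b))))   [R2 at 2]
5. k(a, k(q(p(a)), s(s(b))))  →  k(a, s(b))   [R4 at 2]
6. k(a, s(b))  →  b   [R4 at ε]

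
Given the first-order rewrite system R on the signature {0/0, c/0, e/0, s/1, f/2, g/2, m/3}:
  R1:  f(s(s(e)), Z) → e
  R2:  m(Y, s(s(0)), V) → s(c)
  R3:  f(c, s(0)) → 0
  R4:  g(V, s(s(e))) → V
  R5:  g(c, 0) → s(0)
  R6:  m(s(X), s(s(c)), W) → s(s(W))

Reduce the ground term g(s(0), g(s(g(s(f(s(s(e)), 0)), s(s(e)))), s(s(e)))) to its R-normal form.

1. g(s(0), g(s(g(s(f(s(s(e)), 0)), s(s(e)))), s(s(e))))  →  g(s(0), s(g(s(f(s(s(e)), 0)), s(s(e)))))   [R4 at 2]
2. g(s(0), s(g(s(f(s(s(e)), 0)), s(s(e)))))  →  g(s(0), s(s(f(s(s(e)), 0))))   [R4 at 2.1]
3. g(s(0), s(s(f(s(s(e)), 0))))  →  g(s(0), s(s(e)))   [R1 at 2.1.1]
4. g(s(0), s(s(e)))  →  s(0)   [R4 at ε]

s(0)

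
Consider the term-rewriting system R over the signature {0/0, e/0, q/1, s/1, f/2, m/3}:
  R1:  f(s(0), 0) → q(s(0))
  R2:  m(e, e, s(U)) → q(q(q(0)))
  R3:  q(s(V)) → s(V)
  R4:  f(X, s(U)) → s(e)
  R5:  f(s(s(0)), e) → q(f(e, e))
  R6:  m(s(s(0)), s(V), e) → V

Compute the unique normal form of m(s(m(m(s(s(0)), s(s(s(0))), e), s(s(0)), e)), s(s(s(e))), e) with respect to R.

1. m(s(m(m(s(s(0)), s(s(s(0))), e), s(s(0)), e)), s(s(s(e))), e)  →  m(s(m(s(s(0)), s(s(0)), e)), s(s(s(e))), e)   [R6 at 1.1.1]
2. m(s(m(s(s(0)), s(s(0)), e)), s(s(s(e))), e)  →  m(s(s(0)), s(s(s(e))), e)   [R6 at 1.1]
3. m(s(s(0)), s(s(s(e))), e)  →  s(s(e))   [R6 at ε]

s(s(e))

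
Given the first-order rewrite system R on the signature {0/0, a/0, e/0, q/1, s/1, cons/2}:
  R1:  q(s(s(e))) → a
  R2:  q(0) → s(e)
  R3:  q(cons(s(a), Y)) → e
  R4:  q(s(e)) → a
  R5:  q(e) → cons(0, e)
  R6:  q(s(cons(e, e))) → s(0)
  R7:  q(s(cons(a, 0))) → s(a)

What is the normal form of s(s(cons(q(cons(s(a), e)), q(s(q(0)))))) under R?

1. s(s(cons(q(cons(s(a), e)), q(s(q(0))))))  →  s(s(cons(e, q(s(q(0))))))   [R3 at 1.1.1]
2. s(s(cons(e, q(s(q(0))))))  →  s(s(cons(e, q(s(s(e))))))   [R2 at 1.1.2.1.1]
3. s(s(cons(e, q(s(s(e))))))  →  s(s(cons(e, a)))   [R1 at 1.1.2]

s(s(cons(e, a)))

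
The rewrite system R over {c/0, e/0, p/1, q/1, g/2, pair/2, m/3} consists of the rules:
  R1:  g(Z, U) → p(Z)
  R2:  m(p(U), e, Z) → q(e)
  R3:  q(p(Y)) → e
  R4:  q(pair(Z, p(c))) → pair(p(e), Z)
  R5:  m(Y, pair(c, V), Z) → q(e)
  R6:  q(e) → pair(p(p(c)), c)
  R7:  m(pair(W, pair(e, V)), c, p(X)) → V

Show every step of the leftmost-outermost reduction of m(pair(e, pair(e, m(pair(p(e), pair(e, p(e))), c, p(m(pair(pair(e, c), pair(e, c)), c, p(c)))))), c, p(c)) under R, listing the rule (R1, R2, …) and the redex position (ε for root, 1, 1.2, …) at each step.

p(e)

1. m(pair(e, pair(e, m(pair(p(e), pair(e, p(e))), c, p(m(pair(pair(e, c), pair(e, c)), c, p(c)))))), c, p(c))  →  m(pair(p(e), pair(e, p(e))), c, p(m(pair(pair(e, c), pair(e, c)), c, p(c))))   [R7 at ε]
2. m(pair(p(e), pair(e, p(e))), c, p(m(pair(pair(e, c), pair(e, c)), c, p(c))))  →  p(e)   [R7 at ε]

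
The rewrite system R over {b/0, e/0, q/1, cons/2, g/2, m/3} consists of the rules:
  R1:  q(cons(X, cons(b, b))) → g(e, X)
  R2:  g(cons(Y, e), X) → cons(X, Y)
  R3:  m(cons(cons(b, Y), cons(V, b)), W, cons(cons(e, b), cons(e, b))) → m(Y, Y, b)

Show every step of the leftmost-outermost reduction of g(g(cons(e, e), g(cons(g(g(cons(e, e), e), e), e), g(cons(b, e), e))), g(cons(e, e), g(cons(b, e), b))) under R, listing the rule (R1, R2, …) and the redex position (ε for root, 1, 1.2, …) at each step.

1. g(g(cons(e, e), g(cons(g(g(cons(e, e), e), e), e), g(cons(b, e), e))), g(cons(e, e), g(cons(b, e), b)))  →  g(cons(g(cons(g(g(cons(e, e), e), e), e), g(cons(b, e), e)), e), g(cons(e, e), g(cons(b, e), b)))   [R2 at 1]
2. g(cons(g(cons(g(g(cons(e, e), e), e), e), g(cons(b, e), e)), e), g(cons(e, e), g(cons(b, e), b)))  →  cons(g(cons(e, e), g(cons(b, e), b)), g(cons(g(g(cons(e, e), e), e), e), g(cons(b, e), e)))   [R2 at ε]
3. cons(g(cons(e, e), g(cons(b, e), b)), g(cons(g(g(cons(e, e), e), e), e), g(cons(b, e), e)))  →  cons(cons(g(cons(b, e), b), e), g(cons(g(g(cons(e, e), e), e), e), g(cons(b, e), e)))   [R2 at 1]
4. cons(cons(g(cons(b, e), b), e), g(cons(g(g(cons(e, e), e), e), e), g(cons(b, e), e)))  →  cons(cons(cons(b, b), e), g(cons(g(g(cons(e, e), e), e), e), g(cons(b, e), e)))   [R2 at 1.1]
5. cons(cons(cons(b, b), e), g(cons(g(g(cons(e, e), e), e), e), g(cons(b, e), e)))  →  cons(cons(cons(b, b), e), cons(g(cons(b, e), e), g(g(cons(e, e), e), e)))   [R2 at 2]
6. cons(cons(cons(b, b), e), cons(g(cons(b, e), e), g(g(cons(e, e), e), e)))  →  cons(cons(cons(b, b), e), cons(cons(e, b), g(g(cons(e, e), e), e)))   [R2 at 2.1]
7. cons(cons(cons(b, b), e), cons(cons(e, b), g(g(cons(e, e), e), e)))  →  cons(cons(cons(b, b), e), cons(cons(e, b), g(cons(e, e), e)))   [R2 at 2.2.1]
8. cons(cons(cons(b, b), e), cons(cons(e, b), g(cons(e, e), e)))  →  cons(cons(cons(b, b), e), cons(cons(e, b), cons(e, e)))   [R2 at 2.2]

cons(cons(cons(b, b), e), cons(cons(e, b), cons(e, e)))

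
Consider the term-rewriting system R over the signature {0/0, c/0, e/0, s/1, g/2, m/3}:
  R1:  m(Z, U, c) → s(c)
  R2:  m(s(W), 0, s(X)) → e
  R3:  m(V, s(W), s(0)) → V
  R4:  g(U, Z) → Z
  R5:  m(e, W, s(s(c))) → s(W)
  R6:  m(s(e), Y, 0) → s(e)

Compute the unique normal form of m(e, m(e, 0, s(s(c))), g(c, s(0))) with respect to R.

e

1. m(e, m(e, 0, s(s(c))), g(c, s(0)))  →  m(e, s(0), g(c, s(0)))   [R5 at 2]
2. m(e, s(0), g(c, s(0)))  →  m(e, s(0), s(0))   [R4 at 3]
3. m(e, s(0), s(0))  →  e   [R3 at ε]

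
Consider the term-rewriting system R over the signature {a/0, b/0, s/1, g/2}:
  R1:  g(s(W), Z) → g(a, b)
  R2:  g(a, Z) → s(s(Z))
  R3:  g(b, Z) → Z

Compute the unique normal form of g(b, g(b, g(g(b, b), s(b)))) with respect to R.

s(b)

1. g(b, g(b, g(g(b, b), s(b))))  →  g(b, g(g(b, b), s(b)))   [R3 at ε]
2. g(b, g(g(b, b), s(b)))  →  g(g(b, b), s(b))   [R3 at ε]
3. g(g(b, b), s(b))  →  g(b, s(b))   [R3 at 1]
4. g(b, s(b))  →  s(b)   [R3 at ε]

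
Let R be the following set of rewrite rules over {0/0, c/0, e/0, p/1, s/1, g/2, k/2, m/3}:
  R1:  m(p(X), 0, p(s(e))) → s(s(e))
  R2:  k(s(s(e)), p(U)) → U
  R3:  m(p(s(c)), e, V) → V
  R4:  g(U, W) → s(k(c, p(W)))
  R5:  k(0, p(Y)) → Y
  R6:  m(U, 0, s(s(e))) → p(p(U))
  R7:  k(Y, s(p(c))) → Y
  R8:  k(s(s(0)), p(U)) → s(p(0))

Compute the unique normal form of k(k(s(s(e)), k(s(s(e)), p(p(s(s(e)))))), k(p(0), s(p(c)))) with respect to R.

1. k(k(s(s(e)), k(s(s(e)), p(p(s(s(e)))))), k(p(0), s(p(c))))  →  k(k(s(s(e)), p(s(s(e)))), k(p(0), s(p(c))))   [R2 at 1.2]
2. k(k(s(s(e)), p(s(s(e)))), k(p(0), s(p(c))))  →  k(s(s(e)), k(p(0), s(p(c))))   [R2 at 1]
3. k(s(s(e)), k(p(0), s(p(c))))  →  k(s(s(e)), p(0))   [R7 at 2]
4. k(s(s(e)), p(0))  →  0   [R2 at ε]

0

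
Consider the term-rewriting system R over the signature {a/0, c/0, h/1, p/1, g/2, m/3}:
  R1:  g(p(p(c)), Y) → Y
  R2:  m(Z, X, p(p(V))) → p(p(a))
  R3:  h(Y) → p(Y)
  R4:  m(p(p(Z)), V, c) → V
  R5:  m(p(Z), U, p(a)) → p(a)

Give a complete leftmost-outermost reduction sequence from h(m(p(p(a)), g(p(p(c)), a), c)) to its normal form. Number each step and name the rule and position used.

1. h(m(p(p(a)), g(p(p(c)), a), c))  →  p(m(p(p(a)), g(p(p(c)), a), c))   [R3 at ε]
2. p(m(p(p(a)), g(p(p(c)), a), c))  →  p(g(p(p(c)), a))   [R4 at 1]
3. p(g(p(p(c)), a))  →  p(a)   [R1 at 1]

p(a)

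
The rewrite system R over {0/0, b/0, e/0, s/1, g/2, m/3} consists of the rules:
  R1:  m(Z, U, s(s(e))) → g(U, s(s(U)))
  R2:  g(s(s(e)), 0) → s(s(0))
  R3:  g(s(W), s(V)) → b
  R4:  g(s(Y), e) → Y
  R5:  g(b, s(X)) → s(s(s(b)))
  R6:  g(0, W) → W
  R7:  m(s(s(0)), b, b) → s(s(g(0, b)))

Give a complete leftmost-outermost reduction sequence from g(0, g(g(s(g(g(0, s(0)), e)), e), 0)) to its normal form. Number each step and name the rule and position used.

1. g(0, g(g(s(g(g(0, s(0)), e)), e), 0))  →  g(g(s(g(g(0, s(0)), e)), e), 0)   [R6 at ε]
2. g(g(s(g(g(0, s(0)), e)), e), 0)  →  g(g(g(0, s(0)), e), 0)   [R4 at 1]
3. g(g(g(0, s(0)), e), 0)  →  g(g(s(0), e), 0)   [R6 at 1.1]
4. g(g(s(0), e), 0)  →  g(0, 0)   [R4 at 1]
5. g(0, 0)  →  0   [R6 at ε]

0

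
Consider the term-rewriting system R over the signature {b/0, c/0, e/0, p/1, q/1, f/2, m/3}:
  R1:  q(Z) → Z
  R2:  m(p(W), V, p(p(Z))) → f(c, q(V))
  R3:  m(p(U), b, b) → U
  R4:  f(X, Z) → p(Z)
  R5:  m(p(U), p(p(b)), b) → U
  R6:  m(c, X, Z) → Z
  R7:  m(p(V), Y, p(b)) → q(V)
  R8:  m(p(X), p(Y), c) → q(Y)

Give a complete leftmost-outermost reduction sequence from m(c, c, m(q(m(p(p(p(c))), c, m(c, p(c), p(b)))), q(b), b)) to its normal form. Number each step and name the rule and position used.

1. m(c, c, m(q(m(p(p(p(c))), c, m(c, p(c), p(b)))), q(b), b))  →  m(q(m(p(p(p(c))), c, m(c, p(c), p(b)))), q(b), b)   [R6 at ε]
2. m(q(m(p(p(p(c))), c, m(c, p(c), p(b)))), q(b), b)  →  m(m(p(p(p(c))), c, m(c, p(c), p(b))), q(b), b)   [R1 at 1]
3. m(m(p(p(p(c))), c, m(c, p(c), p(b))), q(b), b)  →  m(m(p(p(p(c))), c, p(b)), q(b), b)   [R6 at 1.3]
4. m(m(p(p(p(c))), c, p(b)), q(b), b)  →  m(q(p(p(c))), q(b), b)   [R7 at 1]
5. m(q(p(p(c))), q(b), b)  →  m(p(p(c)), q(b), b)   [R1 at 1]
6. m(p(p(c)), q(b), b)  →  m(p(p(c)), b, b)   [R1 at 2]
7. m(p(p(c)), b, b)  →  p(c)   [R3 at ε]

p(c)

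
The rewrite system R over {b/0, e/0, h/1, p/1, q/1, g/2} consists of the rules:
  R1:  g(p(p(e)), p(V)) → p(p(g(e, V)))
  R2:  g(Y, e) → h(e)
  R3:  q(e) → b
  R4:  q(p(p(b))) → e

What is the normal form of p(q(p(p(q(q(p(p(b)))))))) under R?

p(e)

1. p(q(p(p(q(q(p(p(b))))))))  →  p(q(p(p(q(e)))))   [R4 at 1.1.1.1.1]
2. p(q(p(p(q(e)))))  →  p(q(p(p(b))))   [R3 at 1.1.1.1]
3. p(q(p(p(b))))  →  p(e)   [R4 at 1]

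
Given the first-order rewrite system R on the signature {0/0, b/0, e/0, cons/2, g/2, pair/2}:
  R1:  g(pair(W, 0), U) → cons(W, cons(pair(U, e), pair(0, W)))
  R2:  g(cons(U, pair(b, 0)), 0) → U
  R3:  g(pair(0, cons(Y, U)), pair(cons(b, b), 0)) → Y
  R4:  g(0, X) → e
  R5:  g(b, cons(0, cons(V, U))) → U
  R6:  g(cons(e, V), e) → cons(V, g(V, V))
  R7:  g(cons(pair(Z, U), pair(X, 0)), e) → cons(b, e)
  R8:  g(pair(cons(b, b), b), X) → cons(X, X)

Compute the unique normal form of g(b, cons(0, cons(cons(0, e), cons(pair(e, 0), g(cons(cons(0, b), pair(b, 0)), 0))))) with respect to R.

1. g(b, cons(0, cons(cons(0, e), cons(pair(e, 0), g(cons(cons(0, b), pair(b, 0)), 0)))))  →  cons(pair(e, 0), g(cons(cons(0, b), pair(b, 0)), 0))   [R5 at ε]
2. cons(pair(e, 0), g(cons(cons(0, b), pair(b, 0)), 0))  →  cons(pair(e, 0), cons(0, b))   [R2 at 2]

cons(pair(e, 0), cons(0, b))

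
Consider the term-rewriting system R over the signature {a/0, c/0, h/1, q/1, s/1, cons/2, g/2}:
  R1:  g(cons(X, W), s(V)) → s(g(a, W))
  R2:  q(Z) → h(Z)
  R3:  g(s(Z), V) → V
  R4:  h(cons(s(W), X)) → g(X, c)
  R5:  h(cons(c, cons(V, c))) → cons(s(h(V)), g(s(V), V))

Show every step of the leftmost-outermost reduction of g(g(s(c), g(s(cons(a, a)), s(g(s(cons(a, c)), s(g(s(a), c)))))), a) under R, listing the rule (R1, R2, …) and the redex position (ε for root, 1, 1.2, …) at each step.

1. g(g(s(c), g(s(cons(a, a)), s(g(s(cons(a, c)), s(g(s(a), c)))))), a)  →  g(g(s(cons(a, a)), s(g(s(cons(a, c)), s(g(s(a), c))))), a)   [R3 at 1]
2. g(g(s(cons(a, a)), s(g(s(cons(a, c)), s(g(s(a), c))))), a)  →  g(s(g(s(cons(a, c)), s(g(s(a), c)))), a)   [R3 at 1]
3. g(s(g(s(cons(a, c)), s(g(s(a), c)))), a)  →  a   [R3 at ε]

a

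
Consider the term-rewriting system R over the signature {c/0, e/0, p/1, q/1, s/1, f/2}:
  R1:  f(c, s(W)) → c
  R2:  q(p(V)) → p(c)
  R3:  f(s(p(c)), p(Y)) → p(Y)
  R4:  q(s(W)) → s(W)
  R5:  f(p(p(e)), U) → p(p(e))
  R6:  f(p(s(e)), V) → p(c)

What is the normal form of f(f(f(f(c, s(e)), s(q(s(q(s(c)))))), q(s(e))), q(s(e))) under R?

c

1. f(f(f(f(c, s(e)), s(q(s(q(s(c)))))), q(s(e))), q(s(e)))  →  f(f(f(c, s(q(s(q(s(c)))))), q(s(e))), q(s(e)))   [R1 at 1.1.1]
2. f(f(f(c, s(q(s(q(s(c)))))), q(s(e))), q(s(e)))  →  f(f(c, q(s(e))), q(s(e)))   [R1 at 1.1]
3. f(f(c, q(s(e))), q(s(e)))  →  f(f(c, s(e)), q(s(e)))   [R4 at 1.2]
4. f(f(c, s(e)), q(s(e)))  →  f(c, q(s(e)))   [R1 at 1]
5. f(c, q(s(e)))  →  f(c, s(e))   [R4 at 2]
6. f(c, s(e))  →  c   [R1 at ε]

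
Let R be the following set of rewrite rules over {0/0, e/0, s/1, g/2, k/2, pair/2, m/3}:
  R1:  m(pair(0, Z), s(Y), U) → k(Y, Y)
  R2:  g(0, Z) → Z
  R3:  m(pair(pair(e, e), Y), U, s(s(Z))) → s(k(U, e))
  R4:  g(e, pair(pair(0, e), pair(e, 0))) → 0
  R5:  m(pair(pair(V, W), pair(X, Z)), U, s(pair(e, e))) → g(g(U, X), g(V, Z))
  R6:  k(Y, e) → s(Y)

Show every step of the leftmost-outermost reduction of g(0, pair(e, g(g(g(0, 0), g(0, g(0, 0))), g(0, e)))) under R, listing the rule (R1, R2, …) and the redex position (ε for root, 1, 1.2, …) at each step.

pair(e, e)

1. g(0, pair(e, g(g(g(0, 0), g(0, g(0, 0))), g(0, e))))  →  pair(e, g(g(g(0, 0), g(0, g(0, 0))), g(0, e)))   [R2 at ε]
2. pair(e, g(g(g(0, 0), g(0, g(0, 0))), g(0, e)))  →  pair(e, g(g(0, g(0, g(0, 0))), g(0, e)))   [R2 at 2.1.1]
3. pair(e, g(g(0, g(0, g(0, 0))), g(0, e)))  →  pair(e, g(g(0, g(0, 0)), g(0, e)))   [R2 at 2.1]
4. pair(e, g(g(0, g(0, 0)), g(0, e)))  →  pair(e, g(g(0, 0), g(0, e)))   [R2 at 2.1]
5. pair(e, g(g(0, 0), g(0, e)))  →  pair(e, g(0, g(0, e)))   [R2 at 2.1]
6. pair(e, g(0, g(0, e)))  →  pair(e, g(0, e))   [R2 at 2]
7. pair(e, g(0, e))  →  pair(e, e)   [R2 at 2]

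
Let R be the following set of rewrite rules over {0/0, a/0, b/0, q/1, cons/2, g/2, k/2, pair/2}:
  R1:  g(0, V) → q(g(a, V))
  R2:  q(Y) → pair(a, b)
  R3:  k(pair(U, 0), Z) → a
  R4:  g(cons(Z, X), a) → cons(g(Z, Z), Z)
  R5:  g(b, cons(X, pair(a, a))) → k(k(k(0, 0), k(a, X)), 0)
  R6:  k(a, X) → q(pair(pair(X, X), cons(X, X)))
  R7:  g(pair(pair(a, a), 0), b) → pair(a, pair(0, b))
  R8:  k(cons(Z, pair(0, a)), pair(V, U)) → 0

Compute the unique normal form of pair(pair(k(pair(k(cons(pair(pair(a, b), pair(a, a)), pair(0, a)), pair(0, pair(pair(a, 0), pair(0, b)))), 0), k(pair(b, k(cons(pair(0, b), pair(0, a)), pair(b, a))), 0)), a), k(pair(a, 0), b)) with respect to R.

1. pair(pair(k(pair(k(cons(pair(pair(a, b), pair(a, a)), pair(0, a)), pair(0, pair(pair(a, 0), pair(0, b)))), 0), k(pair(b, k(cons(pair(0, b), pair(0, a)), pair(b, a))), 0)), a), k(pair(a, 0), b))  →  pair(pair(a, a), k(pair(a, 0), b))   [R3 at 1.1]
2. pair(pair(a, a), k(pair(a, 0), b))  →  pair(pair(a, a), a)   [R3 at 2]

pair(pair(a, a), a)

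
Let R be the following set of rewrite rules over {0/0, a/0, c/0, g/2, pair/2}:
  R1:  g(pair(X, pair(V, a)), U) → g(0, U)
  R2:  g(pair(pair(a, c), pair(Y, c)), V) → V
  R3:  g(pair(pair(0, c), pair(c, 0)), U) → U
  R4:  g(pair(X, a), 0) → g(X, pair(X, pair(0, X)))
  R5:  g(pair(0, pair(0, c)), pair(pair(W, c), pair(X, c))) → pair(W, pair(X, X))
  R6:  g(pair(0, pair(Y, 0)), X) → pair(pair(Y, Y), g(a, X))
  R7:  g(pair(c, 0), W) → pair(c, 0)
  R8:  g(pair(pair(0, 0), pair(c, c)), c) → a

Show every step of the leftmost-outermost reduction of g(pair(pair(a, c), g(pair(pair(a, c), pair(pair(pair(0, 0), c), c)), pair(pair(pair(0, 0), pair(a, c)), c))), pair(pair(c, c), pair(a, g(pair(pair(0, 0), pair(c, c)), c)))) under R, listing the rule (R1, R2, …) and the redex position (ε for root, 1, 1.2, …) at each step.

pair(pair(c, c), pair(a, a))

1. g(pair(pair(a, c), g(pair(pair(a, c), pair(pair(pair(0, 0), c), c)), pair(pair(pair(0, 0), pair(a, c)), c))), pair(pair(c, c), pair(a, g(pair(pair(0, 0), pair(c, c)), c))))  →  g(pair(pair(a, c), pair(pair(pair(0, 0), pair(a, c)), c)), pair(pair(c, c), pair(a, g(pair(pair(0, 0), pair(c, c)), c))))   [R2 at 1.2]
2. g(pair(pair(a, c), pair(pair(pair(0, 0), pair(a, c)), c)), pair(pair(c, c), pair(a, g(pair(pair(0, 0), pair(c, c)), c))))  →  pair(pair(c, c), pair(a, g(pair(pair(0, 0), pair(c, c)), c)))   [R2 at ε]
3. pair(pair(c, c), pair(a, g(pair(pair(0, 0), pair(c, c)), c)))  →  pair(pair(c, c), pair(a, a))   [R8 at 2.2]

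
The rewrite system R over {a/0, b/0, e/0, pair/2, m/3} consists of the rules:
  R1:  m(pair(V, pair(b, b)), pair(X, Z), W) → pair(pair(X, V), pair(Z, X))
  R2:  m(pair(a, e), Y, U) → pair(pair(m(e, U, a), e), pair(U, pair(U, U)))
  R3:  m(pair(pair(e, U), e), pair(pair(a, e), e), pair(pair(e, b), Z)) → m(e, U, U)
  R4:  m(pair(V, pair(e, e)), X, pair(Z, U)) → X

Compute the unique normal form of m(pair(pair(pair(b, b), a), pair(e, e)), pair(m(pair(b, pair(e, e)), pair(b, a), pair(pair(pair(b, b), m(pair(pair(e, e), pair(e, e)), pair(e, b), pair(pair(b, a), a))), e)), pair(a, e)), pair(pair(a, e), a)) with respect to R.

1. m(pair(pair(pair(b, b), a), pair(e, e)), pair(m(pair(b, pair(e, e)), pair(b, a), pair(pair(pair(b, b), m(pair(pair(e, e), pair(e, e)), pair(e, b), pair(pair(b, a), a))), e)), pair(a, e)), pair(pair(a, e), a))  →  pair(m(pair(b, pair(e, e)), pair(b, a), pair(pair(pair(b, b), m(pair(pair(e, e), pair(e, e)), pair(e, b), pair(pair(b, a), a))), e)), pair(a, e))   [R4 at ε]
2. pair(m(pair(b, pair(e, e)), pair(b, a), pair(pair(pair(b, b), m(pair(pair(e, e), pair(e, e)), pair(e, b), pair(pair(b, a), a))), e)), pair(a, e))  →  pair(pair(b, a), pair(a, e))   [R4 at 1]

pair(pair(b, a), pair(a, e))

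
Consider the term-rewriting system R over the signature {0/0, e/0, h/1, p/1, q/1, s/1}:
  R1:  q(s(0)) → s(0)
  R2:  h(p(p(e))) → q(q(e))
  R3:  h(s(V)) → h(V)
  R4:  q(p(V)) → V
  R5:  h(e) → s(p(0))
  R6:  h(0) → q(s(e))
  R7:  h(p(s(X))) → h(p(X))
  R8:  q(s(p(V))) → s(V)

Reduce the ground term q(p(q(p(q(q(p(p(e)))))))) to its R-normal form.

e

1. q(p(q(p(q(q(p(p(e))))))))  →  q(p(q(q(p(p(e))))))   [R4 at ε]
2. q(p(q(q(p(p(e))))))  →  q(q(p(p(e))))   [R4 at ε]
3. q(q(p(p(e))))  →  q(p(e))   [R4 at 1]
4. q(p(e))  →  e   [R4 at ε]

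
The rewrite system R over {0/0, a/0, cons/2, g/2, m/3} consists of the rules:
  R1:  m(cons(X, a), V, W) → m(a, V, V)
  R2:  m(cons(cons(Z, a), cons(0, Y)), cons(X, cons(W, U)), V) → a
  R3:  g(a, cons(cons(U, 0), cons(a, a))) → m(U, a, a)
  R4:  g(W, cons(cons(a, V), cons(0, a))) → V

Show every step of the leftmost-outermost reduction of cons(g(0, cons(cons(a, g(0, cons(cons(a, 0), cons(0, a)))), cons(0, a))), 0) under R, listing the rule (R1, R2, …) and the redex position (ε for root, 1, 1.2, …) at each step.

1. cons(g(0, cons(cons(a, g(0, cons(cons(a, 0), cons(0, a)))), cons(0, a))), 0)  →  cons(g(0, cons(cons(a, 0), cons(0, a))), 0)   [R4 at 1]
2. cons(g(0, cons(cons(a, 0), cons(0, a))), 0)  →  cons(0, 0)   [R4 at 1]

cons(0, 0)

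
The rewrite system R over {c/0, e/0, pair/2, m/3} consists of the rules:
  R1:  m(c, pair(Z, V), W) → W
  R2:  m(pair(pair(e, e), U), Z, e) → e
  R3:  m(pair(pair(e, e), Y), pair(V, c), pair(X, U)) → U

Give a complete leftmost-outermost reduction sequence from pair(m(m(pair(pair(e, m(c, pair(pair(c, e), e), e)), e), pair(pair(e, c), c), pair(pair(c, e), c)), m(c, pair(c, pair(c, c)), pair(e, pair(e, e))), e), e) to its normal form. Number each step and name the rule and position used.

pair(e, e)

1. pair(m(m(pair(pair(e, m(c, pair(pair(c, e), e), e)), e), pair(pair(e, c), c), pair(pair(c, e), c)), m(c, pair(c, pair(c, c)), pair(e, pair(e, e))), e), e)  →  pair(m(m(pair(pair(e, e), e), pair(pair(e, c), c), pair(pair(c, e), c)), m(c, pair(c, pair(c, c)), pair(e, pair(e, e))), e), e)   [R1 at 1.1.1.1.2]
2. pair(m(m(pair(pair(e, e), e), pair(pair(e, c), c), pair(pair(c, e), c)), m(c, pair(c, pair(c, c)), pair(e, pair(e, e))), e), e)  →  pair(m(c, m(c, pair(c, pair(c, c)), pair(e, pair(e, e))), e), e)   [R3 at 1.1]
3. pair(m(c, m(c, pair(c, pair(c, c)), pair(e, pair(e, e))), e), e)  →  pair(m(c, pair(e, pair(e, e)), e), e)   [R1 at 1.2]
4. pair(m(c, pair(e, pair(e, e)), e), e)  →  pair(e, e)   [R1 at 1]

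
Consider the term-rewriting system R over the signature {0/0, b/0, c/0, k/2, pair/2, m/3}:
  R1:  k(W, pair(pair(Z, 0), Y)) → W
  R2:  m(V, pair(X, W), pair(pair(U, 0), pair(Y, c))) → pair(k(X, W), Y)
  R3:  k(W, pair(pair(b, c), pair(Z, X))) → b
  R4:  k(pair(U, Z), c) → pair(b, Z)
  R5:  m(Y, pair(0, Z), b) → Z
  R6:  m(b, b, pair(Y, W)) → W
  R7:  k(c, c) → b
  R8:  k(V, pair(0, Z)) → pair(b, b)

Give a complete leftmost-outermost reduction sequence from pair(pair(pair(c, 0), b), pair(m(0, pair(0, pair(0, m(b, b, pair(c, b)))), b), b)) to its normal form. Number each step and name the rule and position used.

1. pair(pair(pair(c, 0), b), pair(m(0, pair(0, pair(0, m(b, b, pair(c, b)))), b), b))  →  pair(pair(pair(c, 0), b), pair(pair(0, m(b, b, pair(c, b))), b))   [R5 at 2.1]
2. pair(pair(pair(c, 0), b), pair(pair(0, m(b, b, pair(c, b))), b))  →  pair(pair(pair(c, 0), b), pair(pair(0, b), b))   [R6 at 2.1.2]

pair(pair(pair(c, 0), b), pair(pair(0, b), b))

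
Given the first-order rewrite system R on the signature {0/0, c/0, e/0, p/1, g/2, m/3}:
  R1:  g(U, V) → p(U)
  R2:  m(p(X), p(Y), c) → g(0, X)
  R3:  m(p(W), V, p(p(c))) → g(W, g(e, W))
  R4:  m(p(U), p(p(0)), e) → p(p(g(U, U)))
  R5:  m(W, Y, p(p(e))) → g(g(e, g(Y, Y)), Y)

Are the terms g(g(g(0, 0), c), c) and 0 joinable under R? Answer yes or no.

no — NF(t₁) = p(p(p(0))), NF(t₂) = 0

Reduce t₁ = g(g(g(0, 0), c), c):
1. g(g(g(0, 0), c), c)  →  p(g(g(0, 0), c))   [R1 at ε]
2. p(g(g(0, 0), c))  →  p(p(g(0, 0)))   [R1 at 1]
3. p(p(g(0, 0)))  →  p(p(p(0)))   [R1 at 1.1]

Reduce t₂ = 0:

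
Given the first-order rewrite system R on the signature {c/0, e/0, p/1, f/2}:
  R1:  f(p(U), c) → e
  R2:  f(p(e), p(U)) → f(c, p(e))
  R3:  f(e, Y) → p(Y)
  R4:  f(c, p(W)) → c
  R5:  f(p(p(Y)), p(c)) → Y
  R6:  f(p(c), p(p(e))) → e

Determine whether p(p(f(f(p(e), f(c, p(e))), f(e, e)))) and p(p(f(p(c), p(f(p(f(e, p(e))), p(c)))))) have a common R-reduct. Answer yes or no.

no — NF(t₁) = p(p(p(p(e)))), NF(t₂) = p(p(e))

Reduce t₁ = p(p(f(f(p(e), f(c, p(e))), f(e, e)))):
1. p(p(f(f(p(e), f(c, p(e))), f(e, e))))  →  p(p(f(f(p(e), c), f(e, e))))   [R4 at 1.1.1.2]
2. p(p(f(f(p(e), c), f(e, e))))  →  p(p(f(e, f(e, e))))   [R1 at 1.1.1]
3. p(p(f(e, f(e, e))))  →  p(p(p(f(e, e))))   [R3 at 1.1]
4. p(p(p(f(e, e))))  →  p(p(p(p(e))))   [R3 at 1.1.1]

Reduce t₂ = p(p(f(p(c), p(f(p(f(e, p(e))), p(c)))))):
1. p(p(f(p(c), p(f(p(f(e, p(e))), p(c))))))  →  p(p(f(p(c), p(f(p(p(p(e))), p(c))))))   [R3 at 1.1.2.1.1.1]
2. p(p(f(p(c), p(f(p(p(p(e))), p(c))))))  →  p(p(f(p(c), p(p(e)))))   [R5 at 1.1.2.1]
3. p(p(f(p(c), p(p(e)))))  →  p(p(e))   [R6 at 1.1]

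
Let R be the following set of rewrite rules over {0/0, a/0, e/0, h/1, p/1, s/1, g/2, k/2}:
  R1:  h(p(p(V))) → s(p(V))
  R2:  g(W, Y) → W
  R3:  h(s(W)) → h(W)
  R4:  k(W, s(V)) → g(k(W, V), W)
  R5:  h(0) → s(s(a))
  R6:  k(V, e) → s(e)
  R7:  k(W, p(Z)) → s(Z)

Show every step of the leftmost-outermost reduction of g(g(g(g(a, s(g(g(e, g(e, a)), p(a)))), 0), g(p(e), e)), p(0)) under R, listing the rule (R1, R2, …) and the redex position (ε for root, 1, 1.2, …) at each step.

1. g(g(g(g(a, s(g(g(e, g(e, a)), p(a)))), 0), g(p(e), e)), p(0))  →  g(g(g(a, s(g(g(e, g(e, a)), p(a)))), 0), g(p(e), e))   [R2 at ε]
2. g(g(g(a, s(g(g(e, g(e, a)), p(a)))), 0), g(p(e), e))  →  g(g(a, s(g(g(e, g(e, a)), p(a)))), 0)   [R2 at ε]
3. g(g(a, s(g(g(e, g(e, a)), p(a)))), 0)  →  g(a, s(g(g(e, g(e, a)), p(a))))   [R2 at ε]
4. g(a, s(g(g(e, g(e, a)), p(a))))  →  a   [R2 at ε]

a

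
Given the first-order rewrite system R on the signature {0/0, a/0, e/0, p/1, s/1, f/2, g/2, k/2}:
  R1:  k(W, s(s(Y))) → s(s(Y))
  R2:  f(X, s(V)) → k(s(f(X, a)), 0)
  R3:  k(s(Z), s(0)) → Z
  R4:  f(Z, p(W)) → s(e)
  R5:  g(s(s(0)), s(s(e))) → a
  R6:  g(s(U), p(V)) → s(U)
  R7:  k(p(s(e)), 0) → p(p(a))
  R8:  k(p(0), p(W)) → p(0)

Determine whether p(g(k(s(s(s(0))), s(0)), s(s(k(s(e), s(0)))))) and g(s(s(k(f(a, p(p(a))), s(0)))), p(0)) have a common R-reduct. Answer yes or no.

Reduce t₁ = p(g(k(s(s(s(0))), s(0)), s(s(k(s(e), s(0)))))):
1. p(g(k(s(s(s(0))), s(0)), s(s(k(s(e), s(0))))))  →  p(g(s(s(0)), s(s(k(s(e), s(0))))))   [R3 at 1.1]
2. p(g(s(s(0)), s(s(k(s(e), s(0))))))  →  p(g(s(s(0)), s(s(e))))   [R3 at 1.2.1.1]
3. p(g(s(s(0)), s(s(e))))  →  p(a)   [R5 at 1]

Reduce t₂ = g(s(s(k(f(a, p(p(a))), s(0)))), p(0)):
1. g(s(s(k(f(a, p(p(a))), s(0)))), p(0))  →  s(s(k(f(a, p(p(a))), s(0))))   [R6 at ε]
2. s(s(k(f(a, p(p(a))), s(0))))  →  s(s(k(s(e), s(0))))   [R4 at 1.1.1]
3. s(s(k(s(e), s(0))))  →  s(s(e))   [R3 at 1.1]

no — NF(t₁) = p(a), NF(t₂) = s(s(e))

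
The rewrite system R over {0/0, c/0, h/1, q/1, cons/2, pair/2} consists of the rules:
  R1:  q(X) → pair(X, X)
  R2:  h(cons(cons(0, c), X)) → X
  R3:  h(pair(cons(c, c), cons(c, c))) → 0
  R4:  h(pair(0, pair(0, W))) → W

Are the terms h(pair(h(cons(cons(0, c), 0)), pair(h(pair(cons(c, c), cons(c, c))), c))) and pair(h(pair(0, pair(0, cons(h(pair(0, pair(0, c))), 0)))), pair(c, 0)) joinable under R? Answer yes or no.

Reduce t₁ = h(pair(h(cons(cons(0, c), 0)), pair(h(pair(cons(c, c), cons(c, c))), c))):
1. h(pair(h(cons(cons(0, c), 0)), pair(h(pair(cons(c, c), cons(c, c))), c)))  →  h(pair(0, pair(h(pair(cons(c, c), cons(c, c))), c)))   [R2 at 1.1]
2. h(pair(0, pair(h(pair(cons(c, c), cons(c, c))), c)))  →  h(pair(0, pair(0, c)))   [R3 at 1.2.1]
3. h(pair(0, pair(0, c)))  →  c   [R4 at ε]

Reduce t₂ = pair(h(pair(0, pair(0, cons(h(pair(0, pair(0, c))), 0)))), pair(c, 0)):
1. pair(h(pair(0, pair(0, cons(h(pair(0, pair(0, c))), 0)))), pair(c, 0))  →  pair(cons(h(pair(0, pair(0, c))), 0), pair(c, 0))   [R4 at 1]
2. pair(cons(h(pair(0, pair(0, c))), 0), pair(c, 0))  →  pair(cons(c, 0), pair(c, 0))   [R4 at 1.1]

no — NF(t₁) = c, NF(t₂) = pair(cons(c, 0), pair(c, 0))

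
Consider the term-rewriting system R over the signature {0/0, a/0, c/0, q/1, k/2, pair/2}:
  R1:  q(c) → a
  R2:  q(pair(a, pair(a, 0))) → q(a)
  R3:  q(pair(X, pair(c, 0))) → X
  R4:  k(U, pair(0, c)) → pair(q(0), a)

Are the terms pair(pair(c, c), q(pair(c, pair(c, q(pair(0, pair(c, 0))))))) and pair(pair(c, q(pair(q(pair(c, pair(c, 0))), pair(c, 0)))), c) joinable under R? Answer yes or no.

yes — NF(t₁) = pair(pair(c, c), c), NF(t₂) = pair(pair(c, c), c)

Reduce t₁ = pair(pair(c, c), q(pair(c, pair(c, q(pair(0, pair(c, 0))))))):
1. pair(pair(c, c), q(pair(c, pair(c, q(pair(0, pair(c, 0)))))))  →  pair(pair(c, c), q(pair(c, pair(c, 0))))   [R3 at 2.1.2.2]
2. pair(pair(c, c), q(pair(c, pair(c, 0))))  →  pair(pair(c, c), c)   [R3 at 2]

Reduce t₂ = pair(pair(c, q(pair(q(pair(c, pair(c, 0))), pair(c, 0)))), c):
1. pair(pair(c, q(pair(q(pair(c, pair(c, 0))), pair(c, 0)))), c)  →  pair(pair(c, q(pair(c, pair(c, 0)))), c)   [R3 at 1.2]
2. pair(pair(c, q(pair(c, pair(c, 0)))), c)  →  pair(pair(c, c), c)   [R3 at 1.2]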